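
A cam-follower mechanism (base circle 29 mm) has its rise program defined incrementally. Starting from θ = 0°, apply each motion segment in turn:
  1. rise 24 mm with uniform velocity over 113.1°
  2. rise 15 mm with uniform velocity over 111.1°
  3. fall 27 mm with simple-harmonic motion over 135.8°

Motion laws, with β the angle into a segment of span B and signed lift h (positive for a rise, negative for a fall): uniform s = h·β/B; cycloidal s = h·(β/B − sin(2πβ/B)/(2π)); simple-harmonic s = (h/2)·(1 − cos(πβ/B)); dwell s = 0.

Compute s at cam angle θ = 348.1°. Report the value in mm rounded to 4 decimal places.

seg 1 [0°–113.1°] uniform, h=24: full span → s += 24 → s = 24.0000
seg 2 [113.1°–224.2°] uniform, h=15: full span → s += 15 → s = 39.0000
seg 3 [224.2°–360°] simple-harmonic, h=-27: θ=348.1° here. β=123.9, B=135.8. -27/2·(1 − cos(π·0.9124)) = -26.4917 → s = 12.5083

12.5083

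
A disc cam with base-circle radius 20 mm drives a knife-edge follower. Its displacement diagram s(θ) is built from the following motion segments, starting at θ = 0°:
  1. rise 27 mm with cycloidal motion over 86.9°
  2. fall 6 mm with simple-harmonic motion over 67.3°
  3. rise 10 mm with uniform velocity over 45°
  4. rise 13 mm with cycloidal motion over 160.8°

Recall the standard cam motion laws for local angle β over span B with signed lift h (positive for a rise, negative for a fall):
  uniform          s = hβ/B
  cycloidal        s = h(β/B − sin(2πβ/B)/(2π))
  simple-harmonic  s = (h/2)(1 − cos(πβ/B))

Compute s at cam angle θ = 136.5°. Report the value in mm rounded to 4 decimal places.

seg 1 [0°–86.9°] cycloidal, h=27: full span → s += 27 → s = 27.0000
seg 2 [86.9°–154.2°] simple-harmonic, h=-6: θ=136.5° here. β=49.6, B=67.3. -6/2·(1 − cos(π·0.7370)) = -5.0329 → s = 21.9671

21.9671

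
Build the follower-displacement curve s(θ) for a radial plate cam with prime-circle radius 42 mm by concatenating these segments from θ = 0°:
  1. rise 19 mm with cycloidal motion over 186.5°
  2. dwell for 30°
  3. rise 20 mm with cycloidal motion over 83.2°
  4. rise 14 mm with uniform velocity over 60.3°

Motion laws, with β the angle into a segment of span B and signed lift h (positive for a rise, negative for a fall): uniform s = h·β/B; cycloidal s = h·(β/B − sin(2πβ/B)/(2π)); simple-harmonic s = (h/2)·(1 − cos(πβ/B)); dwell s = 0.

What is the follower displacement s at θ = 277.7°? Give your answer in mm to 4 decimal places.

seg 1 [0°–186.5°] cycloidal, h=19: full span → s += 19 → s = 19.0000
seg 2 [186.5°–216.5°] dwell: s stays 19.0000
seg 3 [216.5°–299.7°] cycloidal, h=20: θ=277.7° here. β=61.2, B=83.2. 20·(0.7356 − sin(2π·0.7356)/(2π)) = 17.8816 → s = 36.8816

36.8816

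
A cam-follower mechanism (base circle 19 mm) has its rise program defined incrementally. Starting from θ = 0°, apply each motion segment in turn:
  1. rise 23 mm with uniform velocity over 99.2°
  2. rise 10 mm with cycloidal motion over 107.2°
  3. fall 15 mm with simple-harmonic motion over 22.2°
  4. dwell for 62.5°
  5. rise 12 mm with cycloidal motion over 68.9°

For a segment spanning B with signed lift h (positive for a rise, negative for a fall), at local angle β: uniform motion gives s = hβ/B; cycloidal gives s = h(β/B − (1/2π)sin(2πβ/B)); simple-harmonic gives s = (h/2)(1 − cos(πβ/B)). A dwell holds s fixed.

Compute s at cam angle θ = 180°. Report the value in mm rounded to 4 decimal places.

seg 1 [0°–99.2°] uniform, h=23: full span → s += 23 → s = 23.0000
seg 2 [99.2°–206.4°] cycloidal, h=10: θ=180° here. β=80.8, B=107.2. 10·(0.7537 − sin(2π·0.7537)/(2π)) = 9.1284 → s = 32.1284

32.1284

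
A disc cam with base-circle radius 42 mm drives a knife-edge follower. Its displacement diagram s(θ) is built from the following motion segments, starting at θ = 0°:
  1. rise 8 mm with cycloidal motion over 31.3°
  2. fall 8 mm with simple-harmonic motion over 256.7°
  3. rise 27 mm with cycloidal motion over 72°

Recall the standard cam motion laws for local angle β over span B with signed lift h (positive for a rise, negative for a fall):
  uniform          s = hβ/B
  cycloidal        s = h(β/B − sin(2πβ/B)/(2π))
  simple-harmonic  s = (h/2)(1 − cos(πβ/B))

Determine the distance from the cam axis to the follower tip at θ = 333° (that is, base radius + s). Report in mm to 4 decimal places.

seg 1 [0°–31.3°] cycloidal, h=8: full span → s += 8 → s = 8.0000
seg 2 [31.3°–288°] simple-harmonic, h=-8: full span → s += -8 → s = 0.0000
seg 3 [288°–360°] cycloidal, h=27: θ=333° here. β=45, B=72. 27·(0.6250 − sin(2π·0.6250)/(2π)) = 19.9136 → s = 19.9136
radial distance = base radius + s = 42 + 19.9136 = 61.9136

61.9136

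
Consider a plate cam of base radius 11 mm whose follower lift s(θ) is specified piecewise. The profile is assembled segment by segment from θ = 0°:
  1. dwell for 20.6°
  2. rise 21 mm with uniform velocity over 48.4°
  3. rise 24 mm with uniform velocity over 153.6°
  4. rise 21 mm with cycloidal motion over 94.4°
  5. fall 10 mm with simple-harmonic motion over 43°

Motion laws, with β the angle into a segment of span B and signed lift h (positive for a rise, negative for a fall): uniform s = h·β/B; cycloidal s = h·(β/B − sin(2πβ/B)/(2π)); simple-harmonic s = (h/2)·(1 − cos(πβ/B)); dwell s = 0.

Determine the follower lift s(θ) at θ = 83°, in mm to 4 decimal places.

seg 1 [0°–20.6°] dwell: s stays 0.0000
seg 2 [20.6°–69°] uniform, h=21: full span → s += 21 → s = 21.0000
seg 3 [69°–222.6°] uniform, h=24: θ=83° here. β=14, B=153.6. 24·14/153.6 = 2.1875 → s = 23.1875

23.1875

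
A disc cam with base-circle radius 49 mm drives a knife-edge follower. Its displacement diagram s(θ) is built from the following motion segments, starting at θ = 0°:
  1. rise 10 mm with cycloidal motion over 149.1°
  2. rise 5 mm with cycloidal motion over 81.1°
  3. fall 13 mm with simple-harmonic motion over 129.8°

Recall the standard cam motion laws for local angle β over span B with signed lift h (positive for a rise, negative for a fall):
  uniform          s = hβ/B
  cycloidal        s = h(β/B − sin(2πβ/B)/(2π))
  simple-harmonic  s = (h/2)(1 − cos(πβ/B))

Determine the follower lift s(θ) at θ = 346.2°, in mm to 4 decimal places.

seg 1 [0°–149.1°] cycloidal, h=10: full span → s += 10 → s = 10.0000
seg 2 [149.1°–230.2°] cycloidal, h=5: full span → s += 5 → s = 15.0000
seg 3 [230.2°–360°] simple-harmonic, h=-13: θ=346.2° here. β=116, B=129.8. -13/2·(1 − cos(π·0.8937)) = -12.6408 → s = 2.3592

2.3592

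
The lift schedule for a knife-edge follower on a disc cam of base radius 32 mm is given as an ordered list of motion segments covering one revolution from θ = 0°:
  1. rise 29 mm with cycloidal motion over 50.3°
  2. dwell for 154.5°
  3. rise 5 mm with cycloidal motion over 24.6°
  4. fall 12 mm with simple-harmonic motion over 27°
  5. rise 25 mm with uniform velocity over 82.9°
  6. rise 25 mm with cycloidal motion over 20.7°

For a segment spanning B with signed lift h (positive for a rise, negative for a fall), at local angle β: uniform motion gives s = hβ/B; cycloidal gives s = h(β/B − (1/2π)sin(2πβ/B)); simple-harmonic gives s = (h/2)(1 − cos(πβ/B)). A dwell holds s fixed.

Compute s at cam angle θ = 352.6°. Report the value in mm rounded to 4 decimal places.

seg 1 [0°–50.3°] cycloidal, h=29: full span → s += 29 → s = 29.0000
seg 2 [50.3°–204.8°] dwell: s stays 29.0000
seg 3 [204.8°–229.4°] cycloidal, h=5: full span → s += 5 → s = 34.0000
seg 4 [229.4°–256.4°] simple-harmonic, h=-12: full span → s += -12 → s = 22.0000
seg 5 [256.4°–339.3°] uniform, h=25: full span → s += 25 → s = 47.0000
seg 6 [339.3°–360°] cycloidal, h=25: θ=352.6° here. β=13.3, B=20.7. 25·(0.6425 − sin(2π·0.6425)/(2π)) = 19.1682 → s = 66.1682

66.1682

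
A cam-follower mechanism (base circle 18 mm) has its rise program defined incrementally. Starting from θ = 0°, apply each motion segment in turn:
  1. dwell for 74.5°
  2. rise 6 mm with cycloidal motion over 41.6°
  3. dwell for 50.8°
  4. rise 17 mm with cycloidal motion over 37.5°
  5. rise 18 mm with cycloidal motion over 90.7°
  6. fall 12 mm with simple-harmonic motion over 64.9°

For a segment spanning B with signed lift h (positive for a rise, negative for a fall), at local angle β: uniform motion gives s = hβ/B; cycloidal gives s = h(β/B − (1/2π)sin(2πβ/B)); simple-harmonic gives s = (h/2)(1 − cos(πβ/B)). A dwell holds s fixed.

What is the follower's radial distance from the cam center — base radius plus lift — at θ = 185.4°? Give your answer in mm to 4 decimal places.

seg 1 [0°–74.5°] dwell: s stays 0.0000
seg 2 [74.5°–116.1°] cycloidal, h=6: full span → s += 6 → s = 6.0000
seg 3 [116.1°–166.9°] dwell: s stays 6.0000
seg 4 [166.9°–204.4°] cycloidal, h=17: θ=185.4° here. β=18.5, B=37.5. 17·(0.4933 − sin(2π·0.4933)/(2π)) = 8.2734 → s = 14.2734
radial distance = base radius + s = 18 + 14.2734 = 32.2734

32.2734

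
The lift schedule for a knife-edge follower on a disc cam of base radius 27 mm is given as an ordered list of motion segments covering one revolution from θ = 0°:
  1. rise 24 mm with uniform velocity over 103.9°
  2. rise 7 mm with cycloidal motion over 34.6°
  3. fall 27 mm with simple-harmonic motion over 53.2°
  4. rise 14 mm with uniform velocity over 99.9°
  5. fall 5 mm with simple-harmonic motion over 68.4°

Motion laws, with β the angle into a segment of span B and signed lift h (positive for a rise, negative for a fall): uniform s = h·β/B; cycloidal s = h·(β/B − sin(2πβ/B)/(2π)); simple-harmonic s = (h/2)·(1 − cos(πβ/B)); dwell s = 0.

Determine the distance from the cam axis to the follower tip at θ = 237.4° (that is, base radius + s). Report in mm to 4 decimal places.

seg 1 [0°–103.9°] uniform, h=24: full span → s += 24 → s = 24.0000
seg 2 [103.9°–138.5°] cycloidal, h=7: full span → s += 7 → s = 31.0000
seg 3 [138.5°–191.7°] simple-harmonic, h=-27: full span → s += -27 → s = 4.0000
seg 4 [191.7°–291.6°] uniform, h=14: θ=237.4° here. β=45.7, B=99.9. 14·45.7/99.9 = 6.4044 → s = 10.4044
radial distance = base radius + s = 27 + 10.4044 = 37.4044

37.4044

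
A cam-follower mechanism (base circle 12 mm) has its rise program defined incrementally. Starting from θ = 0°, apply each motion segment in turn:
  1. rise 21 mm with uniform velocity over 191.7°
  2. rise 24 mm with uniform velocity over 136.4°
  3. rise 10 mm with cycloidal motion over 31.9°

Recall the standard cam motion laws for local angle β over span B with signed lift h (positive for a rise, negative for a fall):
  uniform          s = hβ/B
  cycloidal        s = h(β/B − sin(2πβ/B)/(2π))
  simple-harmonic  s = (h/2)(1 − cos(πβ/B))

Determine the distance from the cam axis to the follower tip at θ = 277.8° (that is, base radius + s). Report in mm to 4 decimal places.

seg 1 [0°–191.7°] uniform, h=21: full span → s += 21 → s = 21.0000
seg 2 [191.7°–328.1°] uniform, h=24: θ=277.8° here. β=86.1, B=136.4. 24·86.1/136.4 = 15.1496 → s = 36.1496
radial distance = base radius + s = 12 + 36.1496 = 48.1496

48.1496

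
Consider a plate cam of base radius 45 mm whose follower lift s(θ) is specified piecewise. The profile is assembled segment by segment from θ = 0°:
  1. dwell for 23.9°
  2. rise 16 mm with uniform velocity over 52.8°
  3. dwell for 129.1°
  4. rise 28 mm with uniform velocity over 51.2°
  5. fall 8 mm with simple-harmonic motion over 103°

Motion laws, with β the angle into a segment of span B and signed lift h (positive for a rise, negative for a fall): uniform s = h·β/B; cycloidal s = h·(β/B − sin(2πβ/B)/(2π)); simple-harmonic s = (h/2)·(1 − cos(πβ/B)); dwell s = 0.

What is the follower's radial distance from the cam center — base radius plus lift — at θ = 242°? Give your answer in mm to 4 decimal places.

seg 1 [0°–23.9°] dwell: s stays 0.0000
seg 2 [23.9°–76.7°] uniform, h=16: full span → s += 16 → s = 16.0000
seg 3 [76.7°–205.8°] dwell: s stays 16.0000
seg 4 [205.8°–257°] uniform, h=28: θ=242° here. β=36.2, B=51.2. 28·36.2/51.2 = 19.7969 → s = 35.7969
radial distance = base radius + s = 45 + 35.7969 = 80.7969

80.7969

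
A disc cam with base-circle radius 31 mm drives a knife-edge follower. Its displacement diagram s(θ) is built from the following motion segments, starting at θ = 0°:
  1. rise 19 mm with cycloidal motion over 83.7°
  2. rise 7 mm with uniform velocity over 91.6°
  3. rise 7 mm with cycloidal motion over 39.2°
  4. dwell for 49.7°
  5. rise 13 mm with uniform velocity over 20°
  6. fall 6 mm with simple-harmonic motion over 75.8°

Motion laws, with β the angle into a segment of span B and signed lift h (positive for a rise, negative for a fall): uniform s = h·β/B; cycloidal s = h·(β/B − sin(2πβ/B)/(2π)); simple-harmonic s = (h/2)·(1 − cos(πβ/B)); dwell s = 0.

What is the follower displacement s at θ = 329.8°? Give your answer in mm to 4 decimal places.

seg 1 [0°–83.7°] cycloidal, h=19: full span → s += 19 → s = 19.0000
seg 2 [83.7°–175.3°] uniform, h=7: full span → s += 7 → s = 26.0000
seg 3 [175.3°–214.5°] cycloidal, h=7: full span → s += 7 → s = 33.0000
seg 4 [214.5°–264.2°] dwell: s stays 33.0000
seg 5 [264.2°–284.2°] uniform, h=13: full span → s += 13 → s = 46.0000
seg 6 [284.2°–360°] simple-harmonic, h=-6: θ=329.8° here. β=45.6, B=75.8. -6/2·(1 − cos(π·0.6016)) = -3.9412 → s = 42.0588

42.0588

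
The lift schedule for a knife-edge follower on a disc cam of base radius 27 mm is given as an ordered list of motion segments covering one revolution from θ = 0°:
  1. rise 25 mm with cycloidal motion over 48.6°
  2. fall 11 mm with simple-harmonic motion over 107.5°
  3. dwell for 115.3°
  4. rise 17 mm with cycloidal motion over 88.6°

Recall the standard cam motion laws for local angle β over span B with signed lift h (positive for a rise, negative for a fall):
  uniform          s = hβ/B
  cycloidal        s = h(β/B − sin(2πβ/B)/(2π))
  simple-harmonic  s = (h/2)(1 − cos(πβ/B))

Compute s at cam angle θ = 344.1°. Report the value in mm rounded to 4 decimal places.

seg 1 [0°–48.6°] cycloidal, h=25: full span → s += 25 → s = 25.0000
seg 2 [48.6°–156.1°] simple-harmonic, h=-11: full span → s += -11 → s = 14.0000
seg 3 [156.1°–271.4°] dwell: s stays 14.0000
seg 4 [271.4°–360°] cycloidal, h=17: θ=344.1° here. β=72.7, B=88.6. 17·(0.8205 − sin(2π·0.8205)/(2π)) = 16.3934 → s = 30.3934

30.3934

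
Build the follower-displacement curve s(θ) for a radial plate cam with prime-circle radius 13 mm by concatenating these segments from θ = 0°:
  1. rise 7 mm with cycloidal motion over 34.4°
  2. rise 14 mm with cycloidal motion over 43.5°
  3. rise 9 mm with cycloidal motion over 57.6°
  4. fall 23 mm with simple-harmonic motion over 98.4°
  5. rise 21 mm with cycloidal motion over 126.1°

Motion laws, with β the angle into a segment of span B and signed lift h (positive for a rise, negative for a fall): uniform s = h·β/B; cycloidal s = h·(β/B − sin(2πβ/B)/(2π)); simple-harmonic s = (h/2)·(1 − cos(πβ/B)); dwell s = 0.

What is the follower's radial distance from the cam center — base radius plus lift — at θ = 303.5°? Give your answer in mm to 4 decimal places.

seg 1 [0°–34.4°] cycloidal, h=7: full span → s += 7 → s = 7.0000
seg 2 [34.4°–77.9°] cycloidal, h=14: full span → s += 14 → s = 21.0000
seg 3 [77.9°–135.5°] cycloidal, h=9: full span → s += 9 → s = 30.0000
seg 4 [135.5°–233.9°] simple-harmonic, h=-23: full span → s += -23 → s = 7.0000
seg 5 [233.9°–360°] cycloidal, h=21: θ=303.5° here. β=69.6, B=126.1. 21·(0.5519 − sin(2π·0.5519)/(2π)) = 12.6623 → s = 19.6623
radial distance = base radius + s = 13 + 19.6623 = 32.6623

32.6623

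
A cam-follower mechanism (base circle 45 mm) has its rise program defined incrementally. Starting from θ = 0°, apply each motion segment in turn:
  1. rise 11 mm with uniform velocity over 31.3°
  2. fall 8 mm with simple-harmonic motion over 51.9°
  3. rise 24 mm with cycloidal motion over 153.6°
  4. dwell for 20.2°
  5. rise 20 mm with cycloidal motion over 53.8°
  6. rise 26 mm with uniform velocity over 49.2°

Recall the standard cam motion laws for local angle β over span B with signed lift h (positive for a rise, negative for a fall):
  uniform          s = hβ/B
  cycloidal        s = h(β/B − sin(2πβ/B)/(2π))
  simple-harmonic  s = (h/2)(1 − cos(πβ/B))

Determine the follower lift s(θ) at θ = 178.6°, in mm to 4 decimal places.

seg 1 [0°–31.3°] uniform, h=11: full span → s += 11 → s = 11.0000
seg 2 [31.3°–83.2°] simple-harmonic, h=-8: full span → s += -8 → s = 3.0000
seg 3 [83.2°–236.8°] cycloidal, h=24: θ=178.6° here. β=95.4, B=153.6. 24·(0.6211 − sin(2π·0.6211)/(2π)) = 17.5401 → s = 20.5401

20.5401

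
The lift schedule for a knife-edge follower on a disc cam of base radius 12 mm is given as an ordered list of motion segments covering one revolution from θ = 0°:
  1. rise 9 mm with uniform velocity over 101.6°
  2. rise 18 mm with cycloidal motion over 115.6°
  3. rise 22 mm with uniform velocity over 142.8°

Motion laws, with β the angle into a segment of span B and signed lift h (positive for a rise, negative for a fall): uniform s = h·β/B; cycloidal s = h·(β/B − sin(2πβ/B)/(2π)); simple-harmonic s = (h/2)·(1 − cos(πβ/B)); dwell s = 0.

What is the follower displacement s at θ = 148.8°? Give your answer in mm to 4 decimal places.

seg 1 [0°–101.6°] uniform, h=9: full span → s += 9 → s = 9.0000
seg 2 [101.6°–217.2°] cycloidal, h=18: θ=148.8° here. β=47.2, B=115.6. 18·(0.4083 − sin(2π·0.4083)/(2π)) = 5.7888 → s = 14.7888

14.7888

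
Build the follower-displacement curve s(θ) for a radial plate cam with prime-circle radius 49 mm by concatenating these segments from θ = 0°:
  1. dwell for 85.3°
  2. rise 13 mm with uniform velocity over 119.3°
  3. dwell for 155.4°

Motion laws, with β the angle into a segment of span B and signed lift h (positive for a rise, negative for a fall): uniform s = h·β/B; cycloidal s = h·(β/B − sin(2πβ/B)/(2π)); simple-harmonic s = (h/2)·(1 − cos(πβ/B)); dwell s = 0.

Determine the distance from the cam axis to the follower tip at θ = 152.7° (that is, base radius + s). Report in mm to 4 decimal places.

seg 1 [0°–85.3°] dwell: s stays 0.0000
seg 2 [85.3°–204.6°] uniform, h=13: θ=152.7° here. β=67.4, B=119.3. 13·67.4/119.3 = 7.3445 → s = 7.3445
radial distance = base radius + s = 49 + 7.3445 = 56.3445

56.3445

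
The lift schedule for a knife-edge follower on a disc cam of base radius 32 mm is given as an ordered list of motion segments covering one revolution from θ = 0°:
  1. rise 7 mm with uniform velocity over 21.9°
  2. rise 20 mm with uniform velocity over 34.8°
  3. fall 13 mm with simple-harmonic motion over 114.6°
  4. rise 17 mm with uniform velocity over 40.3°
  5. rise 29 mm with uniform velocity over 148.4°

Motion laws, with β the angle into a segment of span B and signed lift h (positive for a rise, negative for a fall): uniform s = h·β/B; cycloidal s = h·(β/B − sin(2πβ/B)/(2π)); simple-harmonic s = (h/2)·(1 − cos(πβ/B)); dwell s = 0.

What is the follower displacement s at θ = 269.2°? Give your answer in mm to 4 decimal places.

seg 1 [0°–21.9°] uniform, h=7: full span → s += 7 → s = 7.0000
seg 2 [21.9°–56.7°] uniform, h=20: full span → s += 20 → s = 27.0000
seg 3 [56.7°–171.3°] simple-harmonic, h=-13: full span → s += -13 → s = 14.0000
seg 4 [171.3°–211.6°] uniform, h=17: full span → s += 17 → s = 31.0000
seg 5 [211.6°–360°] uniform, h=29: θ=269.2° here. β=57.6, B=148.4. 29·57.6/148.4 = 11.2561 → s = 42.2561

42.2561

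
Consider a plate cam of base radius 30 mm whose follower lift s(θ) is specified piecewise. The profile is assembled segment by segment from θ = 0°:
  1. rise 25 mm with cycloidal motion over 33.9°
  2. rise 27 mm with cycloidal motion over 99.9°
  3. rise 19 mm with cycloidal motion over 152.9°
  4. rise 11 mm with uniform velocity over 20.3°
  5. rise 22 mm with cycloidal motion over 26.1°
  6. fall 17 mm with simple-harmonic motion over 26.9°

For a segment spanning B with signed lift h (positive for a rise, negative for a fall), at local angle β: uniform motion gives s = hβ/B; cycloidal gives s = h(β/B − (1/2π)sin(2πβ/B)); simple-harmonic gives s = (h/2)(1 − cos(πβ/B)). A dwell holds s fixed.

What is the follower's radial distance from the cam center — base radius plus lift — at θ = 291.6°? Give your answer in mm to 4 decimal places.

seg 1 [0°–33.9°] cycloidal, h=25: full span → s += 25 → s = 25.0000
seg 2 [33.9°–133.8°] cycloidal, h=27: full span → s += 27 → s = 52.0000
seg 3 [133.8°–286.7°] cycloidal, h=19: full span → s += 19 → s = 71.0000
seg 4 [286.7°–307°] uniform, h=11: θ=291.6° here. β=4.9, B=20.3. 11·4.9/20.3 = 2.6552 → s = 73.6552
radial distance = base radius + s = 30 + 73.6552 = 103.6552

103.6552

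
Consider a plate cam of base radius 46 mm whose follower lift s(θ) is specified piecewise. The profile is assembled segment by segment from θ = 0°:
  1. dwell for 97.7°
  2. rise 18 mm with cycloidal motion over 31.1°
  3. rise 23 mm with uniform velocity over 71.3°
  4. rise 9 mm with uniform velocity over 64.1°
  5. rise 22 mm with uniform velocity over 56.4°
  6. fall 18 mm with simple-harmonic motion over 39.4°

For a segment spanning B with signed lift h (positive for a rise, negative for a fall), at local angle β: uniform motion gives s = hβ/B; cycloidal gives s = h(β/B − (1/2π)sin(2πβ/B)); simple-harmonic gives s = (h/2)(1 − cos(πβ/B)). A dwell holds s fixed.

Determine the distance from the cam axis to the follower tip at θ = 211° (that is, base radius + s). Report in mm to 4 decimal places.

seg 1 [0°–97.7°] dwell: s stays 0.0000
seg 2 [97.7°–128.8°] cycloidal, h=18: full span → s += 18 → s = 18.0000
seg 3 [128.8°–200.1°] uniform, h=23: full span → s += 23 → s = 41.0000
seg 4 [200.1°–264.2°] uniform, h=9: θ=211° here. β=10.9, B=64.1. 9·10.9/64.1 = 1.5304 → s = 42.5304
radial distance = base radius + s = 46 + 42.5304 = 88.5304

88.5304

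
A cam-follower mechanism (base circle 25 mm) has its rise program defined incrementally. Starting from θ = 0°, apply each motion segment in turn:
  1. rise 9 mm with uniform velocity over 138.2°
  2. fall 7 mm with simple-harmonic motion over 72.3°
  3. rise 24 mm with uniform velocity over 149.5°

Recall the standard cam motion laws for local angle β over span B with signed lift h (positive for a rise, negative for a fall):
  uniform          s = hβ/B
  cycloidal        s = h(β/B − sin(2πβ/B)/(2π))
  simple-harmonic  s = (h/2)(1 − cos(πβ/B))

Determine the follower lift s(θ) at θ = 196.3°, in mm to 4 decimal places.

seg 1 [0°–138.2°] uniform, h=9: full span → s += 9 → s = 9.0000
seg 2 [138.2°–210.5°] simple-harmonic, h=-7: θ=196.3° here. β=58.1, B=72.3. -7/2·(1 − cos(π·0.8036)) = -6.3546 → s = 2.6454

2.6454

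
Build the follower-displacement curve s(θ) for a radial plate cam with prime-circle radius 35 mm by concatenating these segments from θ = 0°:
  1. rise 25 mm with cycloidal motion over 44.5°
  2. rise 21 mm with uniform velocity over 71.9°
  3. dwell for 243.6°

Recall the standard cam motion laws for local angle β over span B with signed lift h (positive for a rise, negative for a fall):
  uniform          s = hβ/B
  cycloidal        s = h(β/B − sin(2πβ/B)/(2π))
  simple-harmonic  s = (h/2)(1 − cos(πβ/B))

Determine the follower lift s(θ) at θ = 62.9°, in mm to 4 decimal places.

seg 1 [0°–44.5°] cycloidal, h=25: full span → s += 25 → s = 25.0000
seg 2 [44.5°–116.4°] uniform, h=21: θ=62.9° here. β=18.4, B=71.9. 21·18.4/71.9 = 5.3741 → s = 30.3741

30.3741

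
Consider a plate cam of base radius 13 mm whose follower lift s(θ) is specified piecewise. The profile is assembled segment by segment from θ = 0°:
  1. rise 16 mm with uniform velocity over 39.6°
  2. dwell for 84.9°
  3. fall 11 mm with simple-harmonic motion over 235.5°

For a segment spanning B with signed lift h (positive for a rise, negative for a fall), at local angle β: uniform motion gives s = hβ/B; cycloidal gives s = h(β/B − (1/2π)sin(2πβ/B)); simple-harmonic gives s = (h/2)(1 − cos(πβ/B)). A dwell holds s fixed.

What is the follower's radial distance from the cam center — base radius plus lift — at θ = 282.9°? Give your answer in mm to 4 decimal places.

seg 1 [0°–39.6°] uniform, h=16: full span → s += 16 → s = 16.0000
seg 2 [39.6°–124.5°] dwell: s stays 16.0000
seg 3 [124.5°–360°] simple-harmonic, h=-11: θ=282.9° here. β=158.4, B=235.5. -11/2·(1 − cos(π·0.6726)) = -8.3385 → s = 7.6615
radial distance = base radius + s = 13 + 7.6615 = 20.6615

20.6615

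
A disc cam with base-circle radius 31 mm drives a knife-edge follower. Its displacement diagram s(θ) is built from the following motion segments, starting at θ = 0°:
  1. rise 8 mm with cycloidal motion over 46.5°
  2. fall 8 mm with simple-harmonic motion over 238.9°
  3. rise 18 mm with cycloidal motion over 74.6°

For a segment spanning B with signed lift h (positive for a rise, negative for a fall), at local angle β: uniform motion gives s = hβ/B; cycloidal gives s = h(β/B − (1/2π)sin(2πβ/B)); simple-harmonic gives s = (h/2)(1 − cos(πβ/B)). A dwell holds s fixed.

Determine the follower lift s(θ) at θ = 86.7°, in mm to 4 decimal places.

seg 1 [0°–46.5°] cycloidal, h=8: full span → s += 8 → s = 8.0000
seg 2 [46.5°–285.4°] simple-harmonic, h=-8: θ=86.7° here. β=40.2, B=238.9. -8/2·(1 − cos(π·0.1683)) = -0.5460 → s = 7.4540

7.4540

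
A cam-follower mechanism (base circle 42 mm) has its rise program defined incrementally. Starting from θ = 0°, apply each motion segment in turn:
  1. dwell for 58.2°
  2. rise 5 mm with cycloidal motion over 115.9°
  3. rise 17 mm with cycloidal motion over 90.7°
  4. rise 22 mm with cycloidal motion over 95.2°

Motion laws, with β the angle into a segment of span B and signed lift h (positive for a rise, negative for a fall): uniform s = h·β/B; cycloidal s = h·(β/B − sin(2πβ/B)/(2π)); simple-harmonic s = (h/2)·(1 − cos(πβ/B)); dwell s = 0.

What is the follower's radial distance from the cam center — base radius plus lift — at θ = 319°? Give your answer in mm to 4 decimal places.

seg 1 [0°–58.2°] dwell: s stays 0.0000
seg 2 [58.2°–174.1°] cycloidal, h=5: full span → s += 5 → s = 5.0000
seg 3 [174.1°–264.8°] cycloidal, h=17: full span → s += 17 → s = 22.0000
seg 4 [264.8°–360°] cycloidal, h=22: θ=319° here. β=54.2, B=95.2. 22·(0.5693 − sin(2π·0.5693)/(2π)) = 14.0026 → s = 36.0026
radial distance = base radius + s = 42 + 36.0026 = 78.0026

78.0026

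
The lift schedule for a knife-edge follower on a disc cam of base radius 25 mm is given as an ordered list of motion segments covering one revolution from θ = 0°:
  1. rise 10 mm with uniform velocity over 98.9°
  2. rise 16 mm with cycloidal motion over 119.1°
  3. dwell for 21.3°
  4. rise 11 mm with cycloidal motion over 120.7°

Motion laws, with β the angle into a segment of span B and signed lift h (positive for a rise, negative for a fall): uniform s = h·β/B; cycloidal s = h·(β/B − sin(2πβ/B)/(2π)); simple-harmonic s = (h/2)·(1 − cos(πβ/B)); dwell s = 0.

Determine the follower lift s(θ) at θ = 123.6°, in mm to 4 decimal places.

seg 1 [0°–98.9°] uniform, h=10: full span → s += 10 → s = 10.0000
seg 2 [98.9°–218°] cycloidal, h=16: θ=123.6° here. β=24.7, B=119.1. 16·(0.2074 − sin(2π·0.2074)/(2π)) = 0.8625 → s = 10.8625

10.8625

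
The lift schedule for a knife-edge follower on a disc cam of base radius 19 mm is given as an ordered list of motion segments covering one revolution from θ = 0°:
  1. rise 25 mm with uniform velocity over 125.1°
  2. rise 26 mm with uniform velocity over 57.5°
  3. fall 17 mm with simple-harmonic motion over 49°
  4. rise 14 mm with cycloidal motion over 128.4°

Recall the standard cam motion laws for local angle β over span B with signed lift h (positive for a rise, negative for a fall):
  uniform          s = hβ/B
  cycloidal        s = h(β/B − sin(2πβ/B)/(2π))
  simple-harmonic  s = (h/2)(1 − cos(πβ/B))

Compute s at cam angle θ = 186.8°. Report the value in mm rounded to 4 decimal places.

seg 1 [0°–125.1°] uniform, h=25: full span → s += 25 → s = 25.0000
seg 2 [125.1°–182.6°] uniform, h=26: full span → s += 26 → s = 51.0000
seg 3 [182.6°–231.6°] simple-harmonic, h=-17: θ=186.8° here. β=4.2, B=49. -17/2·(1 − cos(π·0.0857)) = -0.3063 → s = 50.6937

50.6937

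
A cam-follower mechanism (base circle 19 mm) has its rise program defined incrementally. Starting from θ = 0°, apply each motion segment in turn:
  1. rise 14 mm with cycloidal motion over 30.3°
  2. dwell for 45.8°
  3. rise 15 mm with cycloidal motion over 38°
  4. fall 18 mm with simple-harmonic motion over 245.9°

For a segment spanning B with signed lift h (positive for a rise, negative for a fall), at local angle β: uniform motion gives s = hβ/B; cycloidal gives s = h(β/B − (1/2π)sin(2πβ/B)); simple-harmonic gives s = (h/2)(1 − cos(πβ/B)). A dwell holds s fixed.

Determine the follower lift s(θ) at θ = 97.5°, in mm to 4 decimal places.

seg 1 [0°–30.3°] cycloidal, h=14: full span → s += 14 → s = 14.0000
seg 2 [30.3°–76.1°] dwell: s stays 14.0000
seg 3 [76.1°–114.1°] cycloidal, h=15: θ=97.5° here. β=21.4, B=38. 15·(0.5632 − sin(2π·0.5632)/(2π)) = 9.3701 → s = 23.3701

23.3701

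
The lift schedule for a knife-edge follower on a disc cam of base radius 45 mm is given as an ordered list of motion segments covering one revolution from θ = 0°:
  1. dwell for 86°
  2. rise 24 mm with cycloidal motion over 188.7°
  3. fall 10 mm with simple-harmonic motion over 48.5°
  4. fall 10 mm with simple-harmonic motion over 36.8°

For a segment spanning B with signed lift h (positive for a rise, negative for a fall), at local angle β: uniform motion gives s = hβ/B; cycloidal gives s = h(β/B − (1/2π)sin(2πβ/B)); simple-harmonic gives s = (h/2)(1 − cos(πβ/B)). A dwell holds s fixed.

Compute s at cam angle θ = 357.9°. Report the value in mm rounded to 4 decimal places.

seg 1 [0°–86°] dwell: s stays 0.0000
seg 2 [86°–274.7°] cycloidal, h=24: full span → s += 24 → s = 24.0000
seg 3 [274.7°–323.2°] simple-harmonic, h=-10: full span → s += -10 → s = 14.0000
seg 4 [323.2°–360°] simple-harmonic, h=-10: θ=357.9° here. β=34.7, B=36.8. -10/2·(1 − cos(π·0.9429)) = -9.9199 → s = 4.0801

4.0801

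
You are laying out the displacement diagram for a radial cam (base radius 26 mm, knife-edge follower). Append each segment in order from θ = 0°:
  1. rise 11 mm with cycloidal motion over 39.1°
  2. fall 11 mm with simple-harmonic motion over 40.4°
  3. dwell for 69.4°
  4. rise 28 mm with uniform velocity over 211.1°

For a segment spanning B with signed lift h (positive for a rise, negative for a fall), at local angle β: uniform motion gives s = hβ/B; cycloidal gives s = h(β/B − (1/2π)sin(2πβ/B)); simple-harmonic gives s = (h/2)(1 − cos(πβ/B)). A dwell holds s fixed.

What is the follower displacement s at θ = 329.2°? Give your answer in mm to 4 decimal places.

seg 1 [0°–39.1°] cycloidal, h=11: full span → s += 11 → s = 11.0000
seg 2 [39.1°–79.5°] simple-harmonic, h=-11: full span → s += -11 → s = 0.0000
seg 3 [79.5°–148.9°] dwell: s stays 0.0000
seg 4 [148.9°–360°] uniform, h=28: θ=329.2° here. β=180.3, B=211.1. 28·180.3/211.1 = 23.9147 → s = 23.9147

23.9147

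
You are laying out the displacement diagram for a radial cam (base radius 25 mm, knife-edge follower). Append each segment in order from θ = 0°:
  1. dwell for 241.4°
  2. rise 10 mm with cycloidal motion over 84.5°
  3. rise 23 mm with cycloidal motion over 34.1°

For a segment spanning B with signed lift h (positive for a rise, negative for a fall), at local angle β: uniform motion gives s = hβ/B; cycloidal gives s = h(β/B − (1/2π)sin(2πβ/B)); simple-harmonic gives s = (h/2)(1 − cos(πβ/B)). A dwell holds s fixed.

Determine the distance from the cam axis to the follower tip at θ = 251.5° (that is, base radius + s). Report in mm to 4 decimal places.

seg 1 [0°–241.4°] dwell: s stays 0.0000
seg 2 [241.4°–325.9°] cycloidal, h=10: θ=251.5° here. β=10.1, B=84.5. 10·(0.1195 − sin(2π·0.1195)/(2π)) = 0.1092 → s = 0.1092
radial distance = base radius + s = 25 + 0.1092 = 25.1092

25.1092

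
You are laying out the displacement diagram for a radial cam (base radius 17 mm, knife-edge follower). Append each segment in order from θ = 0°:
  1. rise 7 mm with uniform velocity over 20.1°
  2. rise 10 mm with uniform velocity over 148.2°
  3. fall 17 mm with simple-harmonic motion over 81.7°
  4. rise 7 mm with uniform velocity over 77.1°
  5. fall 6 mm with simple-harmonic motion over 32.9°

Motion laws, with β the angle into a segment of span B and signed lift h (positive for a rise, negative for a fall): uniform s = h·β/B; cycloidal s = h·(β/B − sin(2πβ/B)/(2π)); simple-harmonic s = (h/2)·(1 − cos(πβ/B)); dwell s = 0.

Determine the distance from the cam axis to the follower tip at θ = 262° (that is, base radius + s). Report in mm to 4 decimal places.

seg 1 [0°–20.1°] uniform, h=7: full span → s += 7 → s = 7.0000
seg 2 [20.1°–168.3°] uniform, h=10: full span → s += 10 → s = 17.0000
seg 3 [168.3°–250°] simple-harmonic, h=-17: full span → s += -17 → s = 0.0000
seg 4 [250°–327.1°] uniform, h=7: θ=262° here. β=12, B=77.1. 7·12/77.1 = 1.0895 → s = 1.0895
radial distance = base radius + s = 17 + 1.0895 = 18.0895

18.0895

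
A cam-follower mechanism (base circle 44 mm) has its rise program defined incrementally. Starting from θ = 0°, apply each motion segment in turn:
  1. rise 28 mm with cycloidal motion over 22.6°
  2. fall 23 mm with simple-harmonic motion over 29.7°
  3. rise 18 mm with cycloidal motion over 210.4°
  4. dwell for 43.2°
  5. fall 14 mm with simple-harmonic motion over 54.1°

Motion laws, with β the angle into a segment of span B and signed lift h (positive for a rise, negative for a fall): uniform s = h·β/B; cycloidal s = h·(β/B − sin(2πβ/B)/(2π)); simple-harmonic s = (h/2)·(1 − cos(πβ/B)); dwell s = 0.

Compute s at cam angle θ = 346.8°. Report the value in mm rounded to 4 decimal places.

seg 1 [0°–22.6°] cycloidal, h=28: full span → s += 28 → s = 28.0000
seg 2 [22.6°–52.3°] simple-harmonic, h=-23: full span → s += -23 → s = 5.0000
seg 3 [52.3°–262.7°] cycloidal, h=18: full span → s += 18 → s = 23.0000
seg 4 [262.7°–305.9°] dwell: s stays 23.0000
seg 5 [305.9°–360°] simple-harmonic, h=-14: θ=346.8° here. β=40.9, B=54.1. -14/2·(1 − cos(π·0.7560)) = -12.0423 → s = 10.9577

10.9577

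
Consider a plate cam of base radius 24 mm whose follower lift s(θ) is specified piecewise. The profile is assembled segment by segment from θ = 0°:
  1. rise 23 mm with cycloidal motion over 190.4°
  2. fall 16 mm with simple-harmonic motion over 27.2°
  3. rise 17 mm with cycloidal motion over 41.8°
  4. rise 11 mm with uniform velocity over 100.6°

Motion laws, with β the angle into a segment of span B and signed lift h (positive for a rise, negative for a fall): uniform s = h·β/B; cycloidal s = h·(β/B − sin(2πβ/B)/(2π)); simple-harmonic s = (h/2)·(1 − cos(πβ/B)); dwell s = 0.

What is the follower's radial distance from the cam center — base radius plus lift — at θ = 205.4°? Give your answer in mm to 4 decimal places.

seg 1 [0°–190.4°] cycloidal, h=23: full span → s += 23 → s = 23.0000
seg 2 [190.4°–217.6°] simple-harmonic, h=-16: θ=205.4° here. β=15, B=27.2. -16/2·(1 − cos(π·0.5515)) = -9.2880 → s = 13.7120
radial distance = base radius + s = 24 + 13.7120 = 37.7120

37.7120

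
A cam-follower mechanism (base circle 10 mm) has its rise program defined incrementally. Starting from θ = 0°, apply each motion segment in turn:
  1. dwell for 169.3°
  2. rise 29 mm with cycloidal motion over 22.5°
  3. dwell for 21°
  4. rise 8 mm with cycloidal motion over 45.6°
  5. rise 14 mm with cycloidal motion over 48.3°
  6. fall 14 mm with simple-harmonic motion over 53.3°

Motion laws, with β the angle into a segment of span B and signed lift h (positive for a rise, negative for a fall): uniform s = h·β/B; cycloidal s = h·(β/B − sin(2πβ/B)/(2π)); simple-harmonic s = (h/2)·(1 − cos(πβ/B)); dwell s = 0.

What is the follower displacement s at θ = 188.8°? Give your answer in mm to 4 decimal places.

seg 1 [0°–169.3°] dwell: s stays 0.0000
seg 2 [169.3°–191.8°] cycloidal, h=29: θ=188.8° here. β=19.5, B=22.5. 29·(0.8667 − sin(2π·0.8667)/(2π)) = 28.5633 → s = 28.5633

28.5633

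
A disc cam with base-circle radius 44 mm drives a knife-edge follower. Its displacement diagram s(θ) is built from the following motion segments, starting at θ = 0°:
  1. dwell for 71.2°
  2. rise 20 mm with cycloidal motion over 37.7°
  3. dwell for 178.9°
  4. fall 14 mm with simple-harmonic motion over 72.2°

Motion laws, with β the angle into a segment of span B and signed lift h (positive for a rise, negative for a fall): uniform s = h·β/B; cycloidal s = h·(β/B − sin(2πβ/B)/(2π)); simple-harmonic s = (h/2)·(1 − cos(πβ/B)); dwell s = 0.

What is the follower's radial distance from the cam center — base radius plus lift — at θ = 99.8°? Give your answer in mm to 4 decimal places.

seg 1 [0°–71.2°] dwell: s stays 0.0000
seg 2 [71.2°–108.9°] cycloidal, h=20: θ=99.8° here. β=28.6, B=37.7. 20·(0.7586 − sin(2π·0.7586)/(2π)) = 18.3508 → s = 18.3508
radial distance = base radius + s = 44 + 18.3508 = 62.3508

62.3508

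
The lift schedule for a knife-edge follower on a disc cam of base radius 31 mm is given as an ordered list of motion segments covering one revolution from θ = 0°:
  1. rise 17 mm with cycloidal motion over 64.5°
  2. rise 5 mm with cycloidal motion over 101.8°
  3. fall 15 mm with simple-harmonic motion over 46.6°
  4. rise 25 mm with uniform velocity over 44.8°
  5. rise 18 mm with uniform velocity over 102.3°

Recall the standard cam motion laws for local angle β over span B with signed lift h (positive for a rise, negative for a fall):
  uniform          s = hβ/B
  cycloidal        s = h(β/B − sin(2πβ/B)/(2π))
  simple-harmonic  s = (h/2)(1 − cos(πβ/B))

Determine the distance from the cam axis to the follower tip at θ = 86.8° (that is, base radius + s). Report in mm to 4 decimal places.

seg 1 [0°–64.5°] cycloidal, h=17: full span → s += 17 → s = 17.0000
seg 2 [64.5°–166.3°] cycloidal, h=5: θ=86.8° here. β=22.3, B=101.8. 5·(0.2191 − sin(2π·0.2191)/(2π)) = 0.3145 → s = 17.3145
radial distance = base radius + s = 31 + 17.3145 = 48.3145

48.3145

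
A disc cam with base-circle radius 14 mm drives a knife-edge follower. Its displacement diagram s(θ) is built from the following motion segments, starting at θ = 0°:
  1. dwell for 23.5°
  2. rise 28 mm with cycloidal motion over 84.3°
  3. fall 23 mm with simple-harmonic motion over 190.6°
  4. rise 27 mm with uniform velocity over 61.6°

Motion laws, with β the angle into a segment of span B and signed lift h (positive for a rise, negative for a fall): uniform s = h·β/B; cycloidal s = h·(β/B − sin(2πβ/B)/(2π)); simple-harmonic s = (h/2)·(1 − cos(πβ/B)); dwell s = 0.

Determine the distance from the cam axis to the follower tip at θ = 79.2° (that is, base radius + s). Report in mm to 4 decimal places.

seg 1 [0°–23.5°] dwell: s stays 0.0000
seg 2 [23.5°–107.8°] cycloidal, h=28: θ=79.2° here. β=55.7, B=84.3. 28·(0.6607 − sin(2π·0.6607)/(2π)) = 22.2742 → s = 22.2742
radial distance = base radius + s = 14 + 22.2742 = 36.2742

36.2742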